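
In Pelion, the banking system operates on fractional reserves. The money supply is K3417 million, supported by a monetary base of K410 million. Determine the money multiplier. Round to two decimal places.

8.33

The money multiplier is m = M / MB = 3417 / 410 ≈ 8.33415.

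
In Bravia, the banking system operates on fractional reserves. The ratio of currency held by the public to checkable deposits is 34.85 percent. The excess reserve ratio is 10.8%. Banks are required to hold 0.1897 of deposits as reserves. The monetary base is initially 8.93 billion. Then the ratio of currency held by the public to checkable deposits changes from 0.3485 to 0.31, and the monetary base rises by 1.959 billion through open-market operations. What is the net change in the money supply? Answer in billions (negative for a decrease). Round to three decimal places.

Before: m₁ = (1 + 0.3485) / (0.1897 + 0.108 + 0.3485) ≈ 2.086815, MB₁ = 8.93, so M₁ = 2.086815 × 8.93 ≈ 18.6353 billion.
After: m₂ = (1 + 0.31) / (0.1897 + 0.108 + 0.31) ≈ 2.155669, MB₂ = 8.93 + 1.959 = 10.889, so M₂ = 2.155669 × 10.889 ≈ 23.4731 billion.
ΔM = M₂ − M₁ = 23.4731 − 18.6353 = 4.8378 billion.

4.838 billion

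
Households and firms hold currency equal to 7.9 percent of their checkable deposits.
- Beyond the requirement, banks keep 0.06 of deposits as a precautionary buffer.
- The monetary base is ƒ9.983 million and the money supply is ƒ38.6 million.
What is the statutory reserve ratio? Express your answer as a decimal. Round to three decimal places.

0.140

Using m = M/MB = 38.6/9.983 ≈ 3.866573. Since m = (1 + c)/(c + rr + e), the denominator satisfies c + rr + e = (1 + c)/m = (1 + 0.079) / 3.866573 ≈ 0.279058.
With c = 0.079 and e = 0.06, the statutory reserve ratio is 0.279058 − 0.079 − 0.06 = 0.140058.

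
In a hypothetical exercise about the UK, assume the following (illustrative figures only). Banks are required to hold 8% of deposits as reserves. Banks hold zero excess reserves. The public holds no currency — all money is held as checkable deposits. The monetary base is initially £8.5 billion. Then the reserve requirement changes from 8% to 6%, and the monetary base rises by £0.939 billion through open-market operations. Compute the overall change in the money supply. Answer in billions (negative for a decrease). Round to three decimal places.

Before: m₁ = 1 / (0.08) = 12.5, MB₁ = 8.5, so M₁ = 12.5 × 8.5 = 106.25 billion.
After: m₂ = 1 / (0.06) ≈ 16.66667, MB₂ = 8.5 + 0.939 = 9.439, so M₂ = 16.66667 × 9.439 ≈ 157.3167 billion.
ΔM = M₂ − M₁ = 157.3167 − 106.25 = 51.0667 billion.

£51.067 billion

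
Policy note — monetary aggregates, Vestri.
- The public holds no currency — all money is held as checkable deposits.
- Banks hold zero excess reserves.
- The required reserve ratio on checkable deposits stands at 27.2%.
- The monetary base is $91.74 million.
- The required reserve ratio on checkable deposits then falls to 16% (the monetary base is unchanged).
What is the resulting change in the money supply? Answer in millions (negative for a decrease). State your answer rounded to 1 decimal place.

Initially m₁ = 1 / (0.272) ≈ 3.6765, so M₁ = 3.6765 × 91.74 ≈ 337.2821 million.
After the change m₂ = 1 / (0.16) = 6.25, so M₂ = 6.25 × 91.74 = 573.375 million.
ΔM = M₂ − M₁ = 573.375 − 337.2821 = 236.0929 million.

$236.1 million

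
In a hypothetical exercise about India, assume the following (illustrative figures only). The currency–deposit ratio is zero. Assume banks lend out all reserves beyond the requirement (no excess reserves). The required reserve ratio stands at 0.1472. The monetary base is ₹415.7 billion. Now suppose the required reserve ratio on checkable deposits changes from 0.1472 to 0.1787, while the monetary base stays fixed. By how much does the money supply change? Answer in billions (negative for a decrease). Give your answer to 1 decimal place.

Initially m₁ = 1 / (0.1472) ≈ 6.79348, so M₁ = 6.79348 × 415.7 ≈ 2824.0496 billion.
After the change m₂ = 1 / (0.1787) ≈ 5.59597, so M₂ = 5.59597 × 415.7 ≈ 2326.2447 billion.
ΔM = M₂ − M₁ = 2326.2447 − 2824.0496 = -497.8049 billion.

-497.8 billion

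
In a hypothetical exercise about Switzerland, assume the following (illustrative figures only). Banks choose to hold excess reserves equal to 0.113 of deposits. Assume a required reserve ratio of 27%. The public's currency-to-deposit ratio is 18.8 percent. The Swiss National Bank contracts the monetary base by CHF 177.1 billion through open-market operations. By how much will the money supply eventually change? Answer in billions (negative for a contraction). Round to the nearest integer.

-368 billion

The money multiplier is m = (1 + c) / (rr + e + c) = (1 + 0.188) / (0.27 + 0.113 + 0.188) ≈ 2.0806.
The sale removes 177.1 billion of base, so ΔM = m × ΔMB = 2.0806 × (−177.1) ≈ -368.4743 billion.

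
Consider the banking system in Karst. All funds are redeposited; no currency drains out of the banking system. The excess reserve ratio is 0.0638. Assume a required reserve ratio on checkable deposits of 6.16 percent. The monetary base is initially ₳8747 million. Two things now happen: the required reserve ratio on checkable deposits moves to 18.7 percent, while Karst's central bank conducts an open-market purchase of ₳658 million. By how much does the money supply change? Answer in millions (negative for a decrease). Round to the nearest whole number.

Before: m₁ = 1 / (0.0616 + 0.0638) ≈ 7.97448, MB₁ = 8747, so M₁ = 7.97448 × 8747 ≈ 69752.7766 million.
After: m₂ = 1 / (0.187 + 0.0638) ≈ 3.98724, MB₂ = 8747 + 658 = 9405, so M₂ = 3.98724 × 9405 = 37499.9922 million.
ΔM = M₂ − M₁ = 37499.9922 − 69752.7766 = -32252.7844 million.

-32253 million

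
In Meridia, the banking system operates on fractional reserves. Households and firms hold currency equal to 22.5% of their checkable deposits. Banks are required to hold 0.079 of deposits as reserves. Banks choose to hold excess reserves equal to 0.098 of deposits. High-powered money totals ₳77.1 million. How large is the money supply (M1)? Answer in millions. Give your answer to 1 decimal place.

The money multiplier is m = (1 + c) / (rr + e + c) = (1 + 0.225) / (0.079 + 0.098 + 0.225) ≈ 3.0473.
So M = m × MB = 3.0473 × 77.1 ≈ 234.9468 million.

₳234.9 million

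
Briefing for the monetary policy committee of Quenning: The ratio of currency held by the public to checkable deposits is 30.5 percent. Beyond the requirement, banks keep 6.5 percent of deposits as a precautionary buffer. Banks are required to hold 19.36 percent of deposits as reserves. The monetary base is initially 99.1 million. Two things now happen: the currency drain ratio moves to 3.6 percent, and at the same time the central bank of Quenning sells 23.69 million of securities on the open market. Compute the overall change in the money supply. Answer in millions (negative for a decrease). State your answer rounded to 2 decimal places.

35.73 million

Before: m₁ = (1 + 0.305) / (0.1936 + 0.065 + 0.305) ≈ 2.31547, MB₁ = 99.1, so M₁ = 2.31547 × 99.1 ≈ 229.4631 million.
After: m₂ = (1 + 0.036) / (0.1936 + 0.065 + 0.036) ≈ 3.51663, MB₂ = 99.1 − 23.69 = 75.41, so M₂ = 3.51663 × 75.41 ≈ 265.1891 million.
ΔM = M₂ − M₁ = 265.1891 − 229.4631 = 35.726 million.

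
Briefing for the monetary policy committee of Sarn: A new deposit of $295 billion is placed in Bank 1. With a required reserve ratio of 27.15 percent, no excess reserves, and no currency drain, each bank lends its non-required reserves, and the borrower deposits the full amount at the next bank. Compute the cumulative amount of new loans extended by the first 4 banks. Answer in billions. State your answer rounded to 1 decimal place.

Bank i lends (1 − rr)^i of the original deposit: Bank 1 lends 295·0.7285 = 214.9075, Bank 2 lends 295·0.7285² ≈ 156.5601, and so on.
Summing a geometric series: total = 295·[0.7285·(1 − 0.7285^4) / (1 − 0.7285)] ≈ 568.6100 billion.

$568.6 billion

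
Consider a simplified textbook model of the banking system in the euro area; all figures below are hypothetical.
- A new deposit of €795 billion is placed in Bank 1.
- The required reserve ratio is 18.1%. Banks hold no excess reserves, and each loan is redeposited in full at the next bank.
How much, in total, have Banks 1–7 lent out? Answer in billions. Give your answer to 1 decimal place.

Bank i lends (1 − rr)^i of the original deposit: Bank 1 lends 795·0.8190 = 651.1050, Bank 2 lends 795·0.8190² ≈ 533.2550, and so on.
Summing a geometric series: total = 795·[0.8190·(1 − 0.8190^7) / (1 − 0.8190)] ≈ 2708.1464 billion.

€2708.1 billion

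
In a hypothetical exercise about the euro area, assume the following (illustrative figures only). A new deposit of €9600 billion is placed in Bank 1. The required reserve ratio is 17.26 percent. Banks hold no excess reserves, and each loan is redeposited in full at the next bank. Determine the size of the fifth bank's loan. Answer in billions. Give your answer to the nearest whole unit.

€3723 billion

Each bank lends a fraction (1 − rr) = 0.8274 of the deposit it receives, so Bank 5 receives 9600·0.8274^4 and lends 9600·0.8274^5 ≈ 3722.6209 billion.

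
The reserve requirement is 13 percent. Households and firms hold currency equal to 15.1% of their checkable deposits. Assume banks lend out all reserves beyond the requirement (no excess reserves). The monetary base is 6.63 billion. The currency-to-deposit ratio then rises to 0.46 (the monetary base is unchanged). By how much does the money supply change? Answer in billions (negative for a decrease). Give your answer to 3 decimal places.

-10.751 billion

Initially m₁ = (1 + 0.151) / (0.13 + 0.151) ≈ 4.09609, so M₁ = 4.09609 × 6.63 ≈ 27.1571 billion.
After the change m₂ = (1 + 0.46) / (0.13 + 0.46) ≈ 2.47458, so M₂ = 2.47458 × 6.63 ≈ 16.4065 billion.
ΔM = M₂ − M₁ = 16.4065 − 27.1571 = -10.7506 billion.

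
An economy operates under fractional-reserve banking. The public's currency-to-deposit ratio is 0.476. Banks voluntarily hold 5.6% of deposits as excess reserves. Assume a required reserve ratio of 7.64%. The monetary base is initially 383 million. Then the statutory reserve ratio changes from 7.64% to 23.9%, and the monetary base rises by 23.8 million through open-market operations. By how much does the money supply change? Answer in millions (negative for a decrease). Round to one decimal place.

-150.4 million

Before: m₁ = (1 + 0.476) / (0.0764 + 0.056 + 0.476) ≈ 2.42604, MB₁ = 383, so M₁ = 2.42604 × 383 ≈ 929.1733 million.
After: m₂ = (1 + 0.476) / (0.239 + 0.056 + 0.476) ≈ 1.91440, MB₂ = 383 + 23.8 = 406.8, so M₂ = 1.91440 × 406.8 ≈ 778.7779 million.
ΔM = M₂ − M₁ = 778.7779 − 929.1733 = -150.3954 million.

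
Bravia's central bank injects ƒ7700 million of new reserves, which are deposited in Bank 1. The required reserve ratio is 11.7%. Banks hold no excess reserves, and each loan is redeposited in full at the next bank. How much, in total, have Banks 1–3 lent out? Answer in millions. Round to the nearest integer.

Bank i lends (1 − rr)^i of the original deposit: Bank 1 lends 7700·0.8830 = 6799.1000, Bank 2 lends 7700·0.8830² = 6003.6053, and so on.
Summing a geometric series: total = 7700·[0.8830·(1 − 0.8830^3) / (1 − 0.8830)] ≈ 18103.8888 million.

ƒ18104 million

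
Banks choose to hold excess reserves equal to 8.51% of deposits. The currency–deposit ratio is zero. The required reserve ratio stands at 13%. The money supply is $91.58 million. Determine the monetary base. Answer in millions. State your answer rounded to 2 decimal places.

The money multiplier is m = 1 / (rr + e) = 1 / (0.13 + 0.0851) ≈ 4.64900.
MB = M / m = 91.58 / 4.64900 ≈ 19.6989 million.

$19.70 million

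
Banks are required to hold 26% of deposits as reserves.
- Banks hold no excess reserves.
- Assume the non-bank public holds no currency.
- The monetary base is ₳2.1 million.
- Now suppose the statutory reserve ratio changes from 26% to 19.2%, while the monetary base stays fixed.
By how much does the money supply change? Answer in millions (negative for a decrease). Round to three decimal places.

₳2.861 million

Initially m₁ = 1 / (0.26) ≈ 3.84615, so M₁ = 3.84615 × 2.1 ≈ 8.0769 million.
After the change m₂ = 1 / (0.192) ≈ 5.20833, so M₂ = 5.20833 × 2.1 ≈ 10.9375 million.
ΔM = M₂ − M₁ = 10.9375 − 8.0769 = 2.8606 million.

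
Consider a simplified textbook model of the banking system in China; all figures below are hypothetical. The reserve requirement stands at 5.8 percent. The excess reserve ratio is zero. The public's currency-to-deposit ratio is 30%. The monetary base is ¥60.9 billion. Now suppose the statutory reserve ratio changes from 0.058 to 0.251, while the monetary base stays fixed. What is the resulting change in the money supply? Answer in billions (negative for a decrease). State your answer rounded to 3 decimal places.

-77.461 billion

Initially m₁ = (1 + 0.3) / (0.058 + 0.3) ≈ 3.631285, so M₁ = 3.631285 × 60.9 ≈ 221.1453 billion.
After the change m₂ = (1 + 0.3) / (0.251 + 0.3) ≈ 2.359347, so M₂ = 2.359347 × 60.9 ≈ 143.6842 billion.
ΔM = M₂ − M₁ = 143.6842 − 221.1453 = -77.4611 billion.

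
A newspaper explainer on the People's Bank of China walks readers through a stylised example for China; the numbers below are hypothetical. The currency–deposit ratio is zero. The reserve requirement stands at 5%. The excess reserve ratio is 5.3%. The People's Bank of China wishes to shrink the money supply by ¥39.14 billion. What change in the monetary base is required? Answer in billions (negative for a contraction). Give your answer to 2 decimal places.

The money multiplier is m = 1 / (rr + e) = 1 / (0.05 + 0.053) ≈ 9.70874.
ΔMB = ΔM / m = (−39.14) / 9.70874 ≈ -4.0314 billion.

-4.03 billion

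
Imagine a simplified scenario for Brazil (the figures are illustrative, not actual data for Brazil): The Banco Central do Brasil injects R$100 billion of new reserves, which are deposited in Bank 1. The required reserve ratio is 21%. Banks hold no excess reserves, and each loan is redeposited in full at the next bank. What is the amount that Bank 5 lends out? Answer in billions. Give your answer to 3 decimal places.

Each bank lends a fraction (1 − rr) = 0.7900 of the deposit it receives, so Bank 5 receives 100·0.7900^4 and lends 100·0.7900^5 ≈ 30.7706 billion.

R$30.771 billion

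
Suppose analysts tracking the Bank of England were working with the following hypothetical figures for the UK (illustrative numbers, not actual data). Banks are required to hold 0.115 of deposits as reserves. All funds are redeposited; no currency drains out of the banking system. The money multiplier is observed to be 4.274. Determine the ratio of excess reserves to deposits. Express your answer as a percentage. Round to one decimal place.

11.9%

Using m = 4.274. Since m = (1 + c)/(c + rr + e), the denominator satisfies c + rr + e = (1 + c)/m = (1 + 0) / 4.274 ≈ 0.233973.
With c = 0 and rr = 0.115, the ratio of excess reserves to deposits is 0.233973 − 0 − 0.115 = 0.118973.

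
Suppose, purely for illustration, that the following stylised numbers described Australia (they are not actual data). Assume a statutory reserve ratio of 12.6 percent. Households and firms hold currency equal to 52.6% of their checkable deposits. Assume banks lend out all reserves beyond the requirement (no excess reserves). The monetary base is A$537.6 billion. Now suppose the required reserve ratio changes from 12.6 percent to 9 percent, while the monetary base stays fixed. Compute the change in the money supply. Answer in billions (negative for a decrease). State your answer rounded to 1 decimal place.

Initially m₁ = (1 + 0.526) / (0.126 + 0.526) ≈ 2.34049, so M₁ = 2.34049 × 537.6 ≈ 1258.2474 billion.
After the change m₂ = (1 + 0.526) / (0.09 + 0.526) ≈ 2.47727, so M₂ = 2.47727 × 537.6 ≈ 1331.7804 billion.
ΔM = M₂ − M₁ = 1331.7804 − 1258.2474 = 73.533 billion.

A$73.5 billion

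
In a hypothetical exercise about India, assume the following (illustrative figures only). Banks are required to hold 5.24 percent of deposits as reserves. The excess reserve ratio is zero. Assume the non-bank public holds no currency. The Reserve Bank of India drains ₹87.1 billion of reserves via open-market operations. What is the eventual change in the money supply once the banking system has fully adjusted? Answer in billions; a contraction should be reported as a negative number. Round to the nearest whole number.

The simple money multiplier is m = 1/rr = 1/0.0524 ≈ 19.0840.
An open-market sale reduces the monetary base by 87.1 billion, so ΔM = m × ΔMB = 19.0840 × (−87.1) = -1662.2164 billion.

-1662 billion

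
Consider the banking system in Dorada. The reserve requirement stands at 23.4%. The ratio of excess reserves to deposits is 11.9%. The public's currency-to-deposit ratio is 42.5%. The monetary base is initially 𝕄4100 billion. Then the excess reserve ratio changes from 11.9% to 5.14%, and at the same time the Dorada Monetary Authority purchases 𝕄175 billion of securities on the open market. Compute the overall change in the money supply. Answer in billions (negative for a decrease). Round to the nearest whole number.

Before: m₁ = (1 + 0.425) / (0.234 + 0.119 + 0.425) ≈ 1.83162, MB₁ = 4100, so M₁ = 1.83162 × 4100 = 7509.642 billion.
After: m₂ = (1 + 0.425) / (0.234 + 0.0514 + 0.425) ≈ 2.00591, MB₂ = 4100 + 175 = 4275, so M₂ = 2.00591 × 4275 ≈ 8575.2653 billion.
ΔM = M₂ − M₁ = 8575.2653 − 7509.642 = 1065.6233 billion.

𝕄1066 billion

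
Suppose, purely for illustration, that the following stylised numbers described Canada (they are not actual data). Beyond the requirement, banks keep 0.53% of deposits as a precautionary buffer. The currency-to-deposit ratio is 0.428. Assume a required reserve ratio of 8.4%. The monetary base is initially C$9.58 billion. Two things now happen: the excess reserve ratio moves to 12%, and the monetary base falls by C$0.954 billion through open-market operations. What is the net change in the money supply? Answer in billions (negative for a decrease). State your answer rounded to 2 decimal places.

Before: m₁ = (1 + 0.428) / (0.084 + 0.0053 + 0.428) ≈ 2.7605, MB₁ = 9.58, so M₁ = 2.7605 × 9.58 ≈ 26.4456 billion.
After: m₂ = (1 + 0.428) / (0.084 + 0.12 + 0.428) ≈ 2.2595, MB₂ = 9.58 − 0.954 = 8.626, so M₂ = 2.2595 × 8.626 ≈ 19.4904 billion.
ΔM = M₂ − M₁ = 19.4904 − 26.4456 = -6.9552 billion.

-6.96 billion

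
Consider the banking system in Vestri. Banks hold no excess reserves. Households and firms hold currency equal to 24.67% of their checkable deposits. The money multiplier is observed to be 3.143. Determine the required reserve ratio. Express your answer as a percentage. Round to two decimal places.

Using m = 3.143. Since m = (1 + c)/(c + rr + e), the denominator satisfies c + rr + e = (1 + c)/m = (1 + 0.2467) / 3.143 ≈ 0.396659.
With c = 0.2467 and e = 0, the required reserve ratio is 0.396659 − 0.2467 − 0 = 0.149959.

15.00%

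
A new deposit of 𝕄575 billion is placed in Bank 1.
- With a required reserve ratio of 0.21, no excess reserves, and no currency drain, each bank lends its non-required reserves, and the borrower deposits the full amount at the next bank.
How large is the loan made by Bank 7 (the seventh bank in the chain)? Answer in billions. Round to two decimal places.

Each bank lends a fraction (1 − rr) = 0.7900 of the deposit it receives, so Bank 7 receives 575·0.7900^6 and lends 575·0.7900^7 ≈ 110.4225 billion.

𝕄110.42 billion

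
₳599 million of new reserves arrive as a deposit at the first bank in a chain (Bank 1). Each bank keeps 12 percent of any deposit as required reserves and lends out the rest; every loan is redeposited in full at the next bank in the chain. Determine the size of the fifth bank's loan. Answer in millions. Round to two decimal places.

₳316.11 million

Each bank lends a fraction (1 − rr) = 0.8800 of the deposit it receives, so Bank 5 receives 599·0.8800^4 and lends 599·0.8800^5 ≈ 316.1114 million.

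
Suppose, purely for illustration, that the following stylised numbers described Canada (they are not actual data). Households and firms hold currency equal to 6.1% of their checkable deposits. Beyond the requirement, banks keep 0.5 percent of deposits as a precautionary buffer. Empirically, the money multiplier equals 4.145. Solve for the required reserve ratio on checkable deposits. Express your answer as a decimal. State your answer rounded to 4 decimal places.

Using m = 4.145. Since m = (1 + c)/(c + rr + e), the denominator satisfies c + rr + e = (1 + c)/m = (1 + 0.061) / 4.145 ≈ 0.255971.
With c = 0.061 and e = 0.005, the required reserve ratio on checkable deposits is 0.255971 − 0.061 − 0.005 = 0.189971.

0.1900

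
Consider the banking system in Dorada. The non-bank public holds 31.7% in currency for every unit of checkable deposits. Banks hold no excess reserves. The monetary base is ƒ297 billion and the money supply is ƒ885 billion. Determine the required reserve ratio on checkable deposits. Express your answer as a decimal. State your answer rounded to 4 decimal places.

0.1250

Using m = M/MB = 885/297 ≈ 2.979798. Since m = (1 + c)/(c + rr + e), the denominator satisfies c + rr + e = (1 + c)/m = (1 + 0.317) / 2.979798 ≈ 0.441976.
With c = 0.317 and e = 0, the required reserve ratio on checkable deposits is 0.441976 − 0.317 − 0 = 0.124976.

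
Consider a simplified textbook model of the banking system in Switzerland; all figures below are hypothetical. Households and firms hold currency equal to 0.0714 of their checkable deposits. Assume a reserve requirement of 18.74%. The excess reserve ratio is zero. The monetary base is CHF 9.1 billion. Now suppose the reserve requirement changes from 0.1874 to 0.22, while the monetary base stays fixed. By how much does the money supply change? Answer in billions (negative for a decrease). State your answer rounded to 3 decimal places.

-4.215 billion

Initially m₁ = (1 + 0.0714) / (0.1874 + 0.0714) ≈ 4.13988, so M₁ = 4.13988 × 9.1 ≈ 37.6729 billion.
After the change m₂ = (1 + 0.0714) / (0.22 + 0.0714) ≈ 3.67673, so M₂ = 3.67673 × 9.1 ≈ 33.4582 billion.
ΔM = M₂ − M₁ = 33.4582 − 37.6729 = -4.2147 billion.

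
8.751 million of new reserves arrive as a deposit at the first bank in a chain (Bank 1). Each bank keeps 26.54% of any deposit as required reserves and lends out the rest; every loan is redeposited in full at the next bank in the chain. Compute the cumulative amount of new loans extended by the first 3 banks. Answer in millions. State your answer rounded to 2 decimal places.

14.62 million

Bank i lends (1 − rr)^i of the original deposit: Bank 1 lends 8.751·0.7346 ≈ 6.4285, Bank 2 lends 8.751·0.7346² ≈ 4.7224, and so on.
Summing a geometric series: total = 8.751·[0.7346·(1 − 0.7346^3) / (1 − 0.7346)] ≈ 14.6199 million.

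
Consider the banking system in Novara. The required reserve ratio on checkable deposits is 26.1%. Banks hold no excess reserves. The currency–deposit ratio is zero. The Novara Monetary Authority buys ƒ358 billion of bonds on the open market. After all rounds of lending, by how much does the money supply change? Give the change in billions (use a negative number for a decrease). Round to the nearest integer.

ƒ1372 billion

The simple money multiplier is m = 1/rr = 1/0.261 ≈ 3.8314.
An open-market purchase increases the monetary base by 358 billion, so ΔM = m × ΔMB = 3.8314 × 358 = 1371.6412 billion.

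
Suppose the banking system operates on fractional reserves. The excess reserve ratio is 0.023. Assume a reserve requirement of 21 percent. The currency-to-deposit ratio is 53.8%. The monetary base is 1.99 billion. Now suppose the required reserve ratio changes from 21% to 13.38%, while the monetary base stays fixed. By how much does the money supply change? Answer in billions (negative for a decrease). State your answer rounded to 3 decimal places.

Initially m₁ = (1 + 0.538) / (0.21 + 0.023 + 0.538) ≈ 1.99481, so M₁ = 1.99481 × 1.99 ≈ 3.9697 billion.
After the change m₂ = (1 + 0.538) / (0.1338 + 0.023 + 0.538) ≈ 2.21359, so M₂ = 2.21359 × 1.99 ≈ 4.405 billion.
ΔM = M₂ − M₁ = 4.405 − 3.9697 = 0.4353 billion.

0.435 billion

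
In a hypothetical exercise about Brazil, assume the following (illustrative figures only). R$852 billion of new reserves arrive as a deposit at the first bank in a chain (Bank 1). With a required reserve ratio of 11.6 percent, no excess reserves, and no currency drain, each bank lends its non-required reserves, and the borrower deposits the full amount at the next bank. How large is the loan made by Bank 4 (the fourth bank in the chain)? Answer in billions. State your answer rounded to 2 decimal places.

Each bank lends a fraction (1 − rr) = 0.8840 of the deposit it receives, so Bank 4 receives 852·0.8840^3 and lends 852·0.8840^4 ≈ 520.2938 billion.

R$520.29 billion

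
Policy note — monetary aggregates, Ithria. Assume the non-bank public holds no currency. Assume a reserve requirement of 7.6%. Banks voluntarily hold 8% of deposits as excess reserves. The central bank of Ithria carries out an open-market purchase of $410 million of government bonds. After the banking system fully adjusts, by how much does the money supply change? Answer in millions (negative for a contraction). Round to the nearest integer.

$2628 million

The money multiplier is m = 1 / (rr + e) = 1 / (0.076 + 0.08) ≈ 6.4103.
The purchase adds 410 million of base, so ΔM = m × ΔMB = 6.4103 × (+410) = 2628.223 million.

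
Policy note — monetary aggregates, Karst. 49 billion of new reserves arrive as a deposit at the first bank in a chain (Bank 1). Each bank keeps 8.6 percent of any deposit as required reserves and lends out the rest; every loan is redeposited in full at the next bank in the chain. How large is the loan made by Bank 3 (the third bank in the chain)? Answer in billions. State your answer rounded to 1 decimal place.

Each bank lends a fraction (1 − rr) = 0.9140 of the deposit it receives, so Bank 3 receives 49·0.9140^2 and lends 49·0.9140^3 ≈ 37.4140 billion.

37.4 billion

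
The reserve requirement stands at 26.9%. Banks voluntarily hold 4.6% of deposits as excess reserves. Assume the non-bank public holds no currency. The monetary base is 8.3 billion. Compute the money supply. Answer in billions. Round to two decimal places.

The money multiplier is m = 1 / (rr + e) = 1 / (0.269 + 0.046) ≈ 3.1746.
So M = m × MB = 3.1746 × 8.3 ≈ 26.3492 billion.

26.35 billion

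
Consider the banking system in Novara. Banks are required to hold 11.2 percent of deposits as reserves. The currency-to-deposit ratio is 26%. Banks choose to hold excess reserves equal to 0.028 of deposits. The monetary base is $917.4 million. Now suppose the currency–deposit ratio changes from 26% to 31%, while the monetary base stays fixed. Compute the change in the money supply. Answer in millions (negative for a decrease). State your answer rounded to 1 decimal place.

-219.2 million

Initially m₁ = (1 + 0.26) / (0.112 + 0.028 + 0.26) = 3.15, so M₁ = 3.15 × 917.4 = 2889.81 million.
After the change m₂ = (1 + 0.31) / (0.112 + 0.028 + 0.31) ≈ 2.91111, so M₂ = 2.91111 × 917.4 ≈ 2670.6523 million.
ΔM = M₂ − M₁ = 2670.6523 − 2889.81 = -219.1577 million.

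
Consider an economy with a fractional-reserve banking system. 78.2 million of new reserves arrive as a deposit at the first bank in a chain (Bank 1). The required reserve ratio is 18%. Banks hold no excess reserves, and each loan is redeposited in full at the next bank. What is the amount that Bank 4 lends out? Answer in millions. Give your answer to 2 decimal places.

Each bank lends a fraction (1 − rr) = 0.8200 of the deposit it receives, so Bank 4 receives 78.2·0.8200^3 and lends 78.2·0.8200^4 ≈ 35.3559 million.

35.36 million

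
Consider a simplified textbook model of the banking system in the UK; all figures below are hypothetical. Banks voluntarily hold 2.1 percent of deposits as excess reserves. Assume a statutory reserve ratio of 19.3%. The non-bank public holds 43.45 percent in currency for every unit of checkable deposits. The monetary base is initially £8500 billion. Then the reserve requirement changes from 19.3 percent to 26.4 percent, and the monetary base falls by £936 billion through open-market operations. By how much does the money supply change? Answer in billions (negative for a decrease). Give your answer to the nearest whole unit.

-3722 billion

Before: m₁ = (1 + 0.4345) / (0.193 + 0.021 + 0.4345) ≈ 2.21203, MB₁ = 8500, so M₁ = 2.21203 × 8500 = 18802.255 billion.
After: m₂ = (1 + 0.4345) / (0.264 + 0.021 + 0.4345) ≈ 1.99375, MB₂ = 8500 − 936 = 7564, so M₂ = 1.99375 × 7564 = 15080.725 billion.
ΔM = M₂ − M₁ = 15080.725 − 18802.255 = -3721.53 billion.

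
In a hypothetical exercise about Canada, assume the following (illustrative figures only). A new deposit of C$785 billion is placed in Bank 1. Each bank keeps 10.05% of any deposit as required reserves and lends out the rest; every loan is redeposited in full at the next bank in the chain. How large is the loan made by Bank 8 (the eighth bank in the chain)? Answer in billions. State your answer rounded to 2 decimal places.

Each bank lends a fraction (1 − rr) = 0.8995 of the deposit it receives, so Bank 8 receives 785·0.8995^7 and lends 785·0.8995^8 ≈ 336.4178 billion.

C$336.42 billion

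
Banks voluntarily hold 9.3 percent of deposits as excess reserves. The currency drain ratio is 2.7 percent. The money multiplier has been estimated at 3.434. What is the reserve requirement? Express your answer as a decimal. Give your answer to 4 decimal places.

Using m = 3.434. Since m = (1 + c)/(c + rr + e), the denominator satisfies c + rr + e = (1 + c)/m = (1 + 0.027) / 3.434 ≈ 0.299068.
With c = 0.027 and e = 0.093, the reserve requirement is 0.299068 − 0.027 − 0.093 = 0.179068.

0.1791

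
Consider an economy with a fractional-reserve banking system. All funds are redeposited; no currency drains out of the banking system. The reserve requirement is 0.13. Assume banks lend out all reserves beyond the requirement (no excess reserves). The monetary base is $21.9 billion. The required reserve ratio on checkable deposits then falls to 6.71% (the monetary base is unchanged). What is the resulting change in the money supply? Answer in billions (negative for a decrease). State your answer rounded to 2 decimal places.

$157.92 billion

Initially m₁ = 1 / (0.13) ≈ 7.69231, so M₁ = 7.69231 × 21.9 ≈ 168.4616 billion.
After the change m₂ = 1 / (0.0671) ≈ 14.90313, so M₂ = 14.90313 × 21.9 ≈ 326.3785 billion.
ΔM = M₂ − M₁ = 326.3785 − 168.4616 = 157.9169 billion.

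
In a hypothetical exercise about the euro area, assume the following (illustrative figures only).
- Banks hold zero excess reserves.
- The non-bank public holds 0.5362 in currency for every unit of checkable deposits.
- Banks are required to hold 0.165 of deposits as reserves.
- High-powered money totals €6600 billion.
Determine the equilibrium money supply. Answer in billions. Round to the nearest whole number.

€14459 billion

The money multiplier is m = (1 + c) / (rr + c) = (1 + 0.5362) / (0.165 + 0.5362) ≈ 2.19082.
So M = m × MB = 2.19082 × 6600 = 14459.412 billion.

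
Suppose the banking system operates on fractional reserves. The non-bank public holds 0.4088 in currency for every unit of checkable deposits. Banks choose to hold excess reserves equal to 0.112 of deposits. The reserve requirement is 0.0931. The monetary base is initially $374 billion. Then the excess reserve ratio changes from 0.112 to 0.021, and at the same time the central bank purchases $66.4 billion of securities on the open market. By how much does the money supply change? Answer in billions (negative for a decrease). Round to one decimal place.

Before: m₁ = (1 + 0.4088) / (0.0931 + 0.112 + 0.4088) ≈ 2.29484, MB₁ = 374, so M₁ = 2.29484 × 374 ≈ 858.2702 billion.
After: m₂ = (1 + 0.4088) / (0.0931 + 0.021 + 0.4088) ≈ 2.69421, MB₂ = 374 + 66.4 = 440.4, so M₂ = 2.69421 × 440.4 ≈ 1186.5301 billion.
ΔM = M₂ − M₁ = 1186.5301 − 858.2702 = 328.2599 billion.

$328.3 billion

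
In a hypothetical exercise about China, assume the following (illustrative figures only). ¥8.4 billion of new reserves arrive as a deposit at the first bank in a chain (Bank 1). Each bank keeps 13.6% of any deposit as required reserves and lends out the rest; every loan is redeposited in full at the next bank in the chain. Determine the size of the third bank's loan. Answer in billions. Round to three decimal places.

Each bank lends a fraction (1 − rr) = 0.8640 of the deposit it receives, so Bank 3 receives 8.4·0.8640^2 and lends 8.4·0.8640^3 ≈ 5.4178 billion.

¥5.418 billion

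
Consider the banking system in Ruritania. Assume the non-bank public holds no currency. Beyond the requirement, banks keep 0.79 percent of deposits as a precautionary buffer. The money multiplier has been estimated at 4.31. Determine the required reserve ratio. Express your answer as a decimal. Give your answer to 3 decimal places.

0.224

Using m = 4.31. Since m = (1 + c)/(c + rr + e), the denominator satisfies c + rr + e = (1 + c)/m = (1 + 0) / 4.31 ≈ 0.232019.
With c = 0 and e = 0.0079, the required reserve ratio is 0.232019 − 0 − 0.0079 = 0.224119.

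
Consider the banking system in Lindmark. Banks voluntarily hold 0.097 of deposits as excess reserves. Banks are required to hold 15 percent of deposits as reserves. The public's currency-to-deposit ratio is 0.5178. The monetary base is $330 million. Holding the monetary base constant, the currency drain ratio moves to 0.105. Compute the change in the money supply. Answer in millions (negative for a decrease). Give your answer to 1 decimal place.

Initially m₁ = (1 + 0.5178) / (0.15 + 0.097 + 0.5178) ≈ 1.98457, so M₁ = 1.98457 × 330 = 654.9081 million.
After the change m₂ = (1 + 0.105) / (0.15 + 0.097 + 0.105) ≈ 3.13920, so M₂ = 3.13920 × 330 = 1035.936 million.
ΔM = M₂ − M₁ = 1035.936 − 654.9081 = 381.0279 million.

$381.0 million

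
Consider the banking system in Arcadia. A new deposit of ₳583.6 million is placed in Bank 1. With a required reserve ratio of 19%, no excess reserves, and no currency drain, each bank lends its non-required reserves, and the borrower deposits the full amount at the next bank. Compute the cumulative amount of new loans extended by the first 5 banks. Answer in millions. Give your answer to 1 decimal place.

₳1620.5 million

Bank i lends (1 − rr)^i of the original deposit: Bank 1 lends 583.6·0.8100 = 472.7160, Bank 2 lends 583.6·0.8100² ≈ 382.9000, and so on.
Summing a geometric series: total = 583.6·[0.8100·(1 − 0.8100^5) / (1 − 0.8100)] ≈ 1620.4743 million.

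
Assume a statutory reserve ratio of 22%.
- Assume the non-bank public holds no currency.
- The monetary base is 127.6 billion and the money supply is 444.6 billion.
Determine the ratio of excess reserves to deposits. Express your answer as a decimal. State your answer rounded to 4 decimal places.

Using m = M/MB = 444.6/127.6 ≈ 3.484326. Since m = (1 + c)/(c + rr + e), the denominator satisfies c + rr + e = (1 + c)/m = (1 + 0) / 3.484326 ≈ 0.287000.
With c = 0 and rr = 0.22, the ratio of excess reserves to deposits is 0.287000 − 0 − 0.22 = 0.067.

0.0670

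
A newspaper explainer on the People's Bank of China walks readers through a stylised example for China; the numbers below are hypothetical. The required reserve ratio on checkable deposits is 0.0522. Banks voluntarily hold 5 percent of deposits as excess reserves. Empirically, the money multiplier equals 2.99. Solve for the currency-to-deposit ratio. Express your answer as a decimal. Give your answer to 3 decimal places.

0.349

Using m = 2.99. From m = (1 + c)/(c + rr + e), rearranging gives 1 + c = m·(c + rr + e), so c·(1 − m) = m·(rr + e) − 1.
Hence c = [m·(rr + e) − 1]/(1 − m) = [2.99 × (0.0522 + 0.05) − 1] / (1 − 2.99) ≈ 0.348956.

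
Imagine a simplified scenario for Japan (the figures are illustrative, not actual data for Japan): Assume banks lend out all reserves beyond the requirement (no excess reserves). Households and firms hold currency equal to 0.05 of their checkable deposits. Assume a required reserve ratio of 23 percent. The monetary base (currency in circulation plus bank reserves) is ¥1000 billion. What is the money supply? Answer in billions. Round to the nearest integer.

¥3750 billion

The money multiplier is m = (1 + c) / (rr + c) = (1 + 0.05) / (0.23 + 0.05) = 3.75.
So M = m × MB = 3.75 × 1000 = 3750 billion.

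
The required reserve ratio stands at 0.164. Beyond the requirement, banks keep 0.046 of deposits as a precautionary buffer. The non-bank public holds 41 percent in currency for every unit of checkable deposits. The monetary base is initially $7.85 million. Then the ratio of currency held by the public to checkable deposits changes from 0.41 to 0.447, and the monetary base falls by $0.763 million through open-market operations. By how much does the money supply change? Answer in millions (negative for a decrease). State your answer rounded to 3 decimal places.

Before: m₁ = (1 + 0.41) / (0.164 + 0.046 + 0.41) ≈ 2.27419, MB₁ = 7.85, so M₁ = 2.27419 × 7.85 ≈ 17.8524 million.
After: m₂ = (1 + 0.447) / (0.164 + 0.046 + 0.447) ≈ 2.20244, MB₂ = 7.85 − 0.763 = 7.087, so M₂ = 2.20244 × 7.087 ≈ 15.6087 million.
ΔM = M₂ − M₁ = 15.6087 − 17.8524 = -2.2437 million.

-2.244 million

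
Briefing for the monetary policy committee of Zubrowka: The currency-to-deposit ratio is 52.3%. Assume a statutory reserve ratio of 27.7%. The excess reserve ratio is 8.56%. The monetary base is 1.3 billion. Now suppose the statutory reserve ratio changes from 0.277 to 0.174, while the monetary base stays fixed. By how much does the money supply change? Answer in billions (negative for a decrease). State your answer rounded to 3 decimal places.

Initially m₁ = (1 + 0.523) / (0.277 + 0.0856 + 0.523) ≈ 1.71974, so M₁ = 1.71974 × 1.3 ≈ 2.2357 billion.
After the change m₂ = (1 + 0.523) / (0.174 + 0.0856 + 0.523) ≈ 1.94608, so M₂ = 1.94608 × 1.3 ≈ 2.5299 billion.
ΔM = M₂ − M₁ = 2.5299 − 2.2357 = 0.2942 billion.

0.294 billion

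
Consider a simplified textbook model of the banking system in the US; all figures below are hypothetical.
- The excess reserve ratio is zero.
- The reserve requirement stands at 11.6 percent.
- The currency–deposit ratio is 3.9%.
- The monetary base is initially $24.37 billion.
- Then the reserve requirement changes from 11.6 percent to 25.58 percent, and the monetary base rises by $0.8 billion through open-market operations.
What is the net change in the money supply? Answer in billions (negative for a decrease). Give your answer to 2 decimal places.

Before: m₁ = (1 + 0.039) / (0.116 + 0.039) ≈ 6.70323, MB₁ = 24.37, so M₁ = 6.70323 × 24.37 ≈ 163.3577 billion.
After: m₂ = (1 + 0.039) / (0.2558 + 0.039) ≈ 3.52442, MB₂ = 24.37 + 0.8 = 25.17, so M₂ = 3.52442 × 25.17 ≈ 88.7097 billion.
ΔM = M₂ − M₁ = 88.7097 − 163.3577 = -74.648 billion.

-74.65 billion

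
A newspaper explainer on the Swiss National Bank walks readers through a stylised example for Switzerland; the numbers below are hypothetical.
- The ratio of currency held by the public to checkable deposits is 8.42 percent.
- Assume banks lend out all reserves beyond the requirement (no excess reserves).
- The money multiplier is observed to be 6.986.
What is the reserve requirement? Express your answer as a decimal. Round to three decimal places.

0.071

Using m = 6.986. Since m = (1 + c)/(c + rr + e), the denominator satisfies c + rr + e = (1 + c)/m = (1 + 0.0842) / 6.986 ≈ 0.155196.
With c = 0.0842 and e = 0, the reserve requirement is 0.155196 − 0.0842 − 0 = 0.070996.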